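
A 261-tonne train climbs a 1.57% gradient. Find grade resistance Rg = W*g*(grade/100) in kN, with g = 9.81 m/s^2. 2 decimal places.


Rg = W * 9.81 * grade / 100
Rg = 261 * 9.81 * 1.57 / 100
Rg = 2560.41 * 0.0157
Rg = 40.20 kN

40.20


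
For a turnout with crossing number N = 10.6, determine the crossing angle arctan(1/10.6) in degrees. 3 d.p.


1/N = 1/10.6 = 0.09434
angle = arctan(0.09434) = 0.094061 rad
angle = 0.094061 * 180/pi = 5.389 degrees

5.389


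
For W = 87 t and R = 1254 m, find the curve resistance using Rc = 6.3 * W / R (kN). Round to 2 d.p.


Rc = 6.3 * W / R
Rc = 6.3 * 87 / 1254
Rc = 548.1 / 1254
Rc = 0.44 kN

0.44


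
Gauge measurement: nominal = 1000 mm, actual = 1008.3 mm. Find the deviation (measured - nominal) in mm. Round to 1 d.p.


Deviation = measured - nominal
Deviation = 1008.3 - 1000
Deviation = 8.3 mm

8.3


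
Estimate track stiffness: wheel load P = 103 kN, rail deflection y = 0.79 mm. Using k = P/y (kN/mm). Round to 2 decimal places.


Track stiffness k = P / y
k = 103 / 0.79
k = 130.38 kN/mm

130.38


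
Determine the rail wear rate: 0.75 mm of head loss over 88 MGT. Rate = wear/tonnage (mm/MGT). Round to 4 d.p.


Wear rate = total wear / cumulative tonnage
Rate = 0.75 / 88
Rate = 0.0085 mm/MGT

0.0085


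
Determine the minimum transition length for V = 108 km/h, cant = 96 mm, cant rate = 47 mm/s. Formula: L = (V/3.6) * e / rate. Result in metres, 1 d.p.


Convert speed: V = 108 / 3.6 = 30.0 m/s
L = 30.0 * 96 / 47
L = 2880.0 / 47
L = 61.3 m

61.3


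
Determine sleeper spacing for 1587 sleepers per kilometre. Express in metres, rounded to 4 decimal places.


Spacing = 1000 m / number of sleepers
Spacing = 1000 / 1587
Spacing = 0.6301 m

0.6301


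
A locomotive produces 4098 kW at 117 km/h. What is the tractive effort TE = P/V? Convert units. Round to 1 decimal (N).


Convert: P = 4098 kW = 4098000 W
V = 117 / 3.6 = 32.5 m/s
TE = 4098000 / 32.5
TE = 126092.3 N

126092.3


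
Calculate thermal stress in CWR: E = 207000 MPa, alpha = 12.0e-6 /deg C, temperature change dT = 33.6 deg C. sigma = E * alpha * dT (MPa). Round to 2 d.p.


sigma = E * alpha * dT
sigma = 207000 * 12.0e-6 * 33.6
sigma = 2.484 * 33.6
sigma = 83.46 MPa

83.46


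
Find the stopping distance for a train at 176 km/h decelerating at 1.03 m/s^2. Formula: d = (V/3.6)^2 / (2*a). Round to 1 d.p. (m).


Convert speed: V = 176 / 3.6 = 48.8889 m/s
V^2 = 2390.1235
d = 2390.1235 / (2 * 1.03)
d = 2390.1235 / 2.06
d = 1160.3 m

1160.3


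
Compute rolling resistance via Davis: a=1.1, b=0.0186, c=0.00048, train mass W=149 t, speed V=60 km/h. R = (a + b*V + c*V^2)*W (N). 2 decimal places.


b*V = 0.0186 * 60 = 1.116
c*V^2 = 0.00048 * 3600 = 1.728
R_per_t = 1.1 + 1.116 + 1.728 = 3.944 N/t
R_total = 3.944 * 149 = 587.66 N

587.66


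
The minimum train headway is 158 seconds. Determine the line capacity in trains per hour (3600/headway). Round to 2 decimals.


Capacity = 3600 / headway
Capacity = 3600 / 158
Capacity = 22.78 trains/hour

22.78


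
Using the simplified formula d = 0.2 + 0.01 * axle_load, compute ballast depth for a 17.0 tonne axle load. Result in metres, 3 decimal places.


d = 0.2 + 0.01 * 17.0
d = 0.2 + 0.17
d = 0.370 m

0.370


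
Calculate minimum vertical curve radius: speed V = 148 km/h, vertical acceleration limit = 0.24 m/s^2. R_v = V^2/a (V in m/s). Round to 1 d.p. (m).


Convert speed: V = 148 / 3.6 = 41.1111 m/s
V^2 = 1690.1235 m^2/s^2
R_v = 1690.1235 / 0.24
R_v = 7042.2 m

7042.2


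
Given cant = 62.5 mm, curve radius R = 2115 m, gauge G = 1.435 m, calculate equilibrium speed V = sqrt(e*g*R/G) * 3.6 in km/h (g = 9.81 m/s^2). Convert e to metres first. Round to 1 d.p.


Convert cant: e = 62.5 mm = 0.0625 m
V_ms = sqrt(0.0625 * 9.81 * 2115 / 1.435)
V_ms = sqrt(903.66507) = 30.061 m/s
V = 30.061 * 3.6 = 108.2 km/h

108.2


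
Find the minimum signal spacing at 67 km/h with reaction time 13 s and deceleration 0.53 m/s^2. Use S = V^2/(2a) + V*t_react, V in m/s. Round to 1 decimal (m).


V = 67 / 3.6 = 18.6111 m/s
Braking distance = 18.6111^2 / (2*0.53) = 326.7674 m
Sighting distance = 18.6111 * 13 = 241.9444 m
S = 326.7674 + 241.9444 = 568.7 m

568.7


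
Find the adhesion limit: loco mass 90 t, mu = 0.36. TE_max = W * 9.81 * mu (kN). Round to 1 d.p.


TE_max = W * g * mu
TE_max = 90 * 9.81 * 0.36
TE_max = 882.9 * 0.36
TE_max = 317.8 kN

317.8


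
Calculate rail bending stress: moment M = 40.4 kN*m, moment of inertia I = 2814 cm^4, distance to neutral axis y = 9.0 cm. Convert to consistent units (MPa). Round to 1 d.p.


Convert units:
M = 40.4 kN*m = 40400000 N*mm
y = 9.0 cm = 90 mm
I = 2814 cm^4 = 28140000 mm^4
sigma = 40400000 * 90 / 28140000
sigma = 129.2 MPa

129.2


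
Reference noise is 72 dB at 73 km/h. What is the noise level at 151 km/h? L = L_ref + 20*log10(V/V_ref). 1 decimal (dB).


V/V_ref = 151 / 73 = 2.068493
log10(2.068493) = 0.315654
20 * 0.315654 = 6.3131
L = 72 + 6.3131 = 78.3 dB

78.3


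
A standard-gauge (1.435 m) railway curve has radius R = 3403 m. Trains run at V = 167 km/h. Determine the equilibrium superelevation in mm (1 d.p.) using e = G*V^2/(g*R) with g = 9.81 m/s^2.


Convert speed: V = 167 / 3.6 = 46.3889 m/s
Apply formula: e = 1.435 * 46.3889^2 / (9.81 * 3403)
e = 1.435 * 2151.929 / 33383.43
e = 0.092502 m = 92.5 mm

92.5


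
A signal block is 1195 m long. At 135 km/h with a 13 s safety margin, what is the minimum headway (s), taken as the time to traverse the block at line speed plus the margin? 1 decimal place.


V = 135 / 3.6 = 37.5 m/s
Block traversal time = 1195 / 37.5 = 31.8667 s
Headway = 31.8667 + 13
Headway = 44.9 s

44.9


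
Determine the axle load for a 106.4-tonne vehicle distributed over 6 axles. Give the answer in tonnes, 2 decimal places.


Load per axle = total weight / number of axles
Load = 106.4 / 6
Load = 17.73 tonnes

17.73


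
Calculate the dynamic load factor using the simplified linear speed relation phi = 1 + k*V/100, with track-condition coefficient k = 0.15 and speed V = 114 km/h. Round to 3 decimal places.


phi = 1 + k * V / 100
phi = 1 + 0.15 * 114 / 100
phi = 1 + 0.171
phi = 1.171

1.171


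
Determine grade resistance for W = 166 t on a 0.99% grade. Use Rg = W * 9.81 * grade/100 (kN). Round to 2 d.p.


Rg = W * 9.81 * grade / 100
Rg = 166 * 9.81 * 0.99 / 100
Rg = 1628.46 * 0.0099
Rg = 16.12 kN

16.12


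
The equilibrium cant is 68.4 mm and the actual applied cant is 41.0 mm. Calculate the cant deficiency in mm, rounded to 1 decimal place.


Cant deficiency = equilibrium cant - actual cant
CD = 68.4 - 41.0
CD = 27.4 mm

27.4


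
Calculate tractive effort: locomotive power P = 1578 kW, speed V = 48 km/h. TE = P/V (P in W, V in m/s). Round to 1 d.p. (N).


Convert: P = 1578 kW = 1578000 W
V = 48 / 3.6 = 13.3333 m/s
TE = 1578000 / 13.3333
TE = 118350.0 N

118350.0


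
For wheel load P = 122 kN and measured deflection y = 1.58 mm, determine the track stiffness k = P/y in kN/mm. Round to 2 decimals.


Track stiffness k = P / y
k = 122 / 1.58
k = 77.22 kN/mm

77.22


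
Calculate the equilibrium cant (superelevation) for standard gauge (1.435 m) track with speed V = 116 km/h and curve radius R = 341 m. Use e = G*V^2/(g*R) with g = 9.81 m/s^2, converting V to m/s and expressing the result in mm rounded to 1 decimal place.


Convert speed: V = 116 / 3.6 = 32.2222 m/s
Apply formula: e = 1.435 * 32.2222^2 / (9.81 * 341)
e = 1.435 * 1038.2716 / 3345.21
e = 0.445389 m = 445.4 mm

445.4


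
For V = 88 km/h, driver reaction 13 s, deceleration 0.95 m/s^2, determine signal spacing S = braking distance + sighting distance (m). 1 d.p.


V = 88 / 3.6 = 24.4444 m/s
Braking distance = 24.4444^2 / (2*0.95) = 314.4899 m
Sighting distance = 24.4444 * 13 = 317.7778 m
S = 314.4899 + 317.7778 = 632.3 m

632.3


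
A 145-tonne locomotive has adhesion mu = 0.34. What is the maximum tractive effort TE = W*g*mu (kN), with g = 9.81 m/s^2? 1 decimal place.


TE_max = W * g * mu
TE_max = 145 * 9.81 * 0.34
TE_max = 1422.45 * 0.34
TE_max = 483.6 kN

483.6


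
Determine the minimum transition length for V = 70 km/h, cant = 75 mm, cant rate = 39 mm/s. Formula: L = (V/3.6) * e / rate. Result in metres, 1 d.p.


Convert speed: V = 70 / 3.6 = 19.4444 m/s
L = 19.4444 * 75 / 39
L = 1458.3333 / 39
L = 37.4 m

37.4


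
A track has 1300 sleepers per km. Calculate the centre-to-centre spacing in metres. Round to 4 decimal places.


Spacing = 1000 m / number of sleepers
Spacing = 1000 / 1300
Spacing = 0.7692 m

0.7692


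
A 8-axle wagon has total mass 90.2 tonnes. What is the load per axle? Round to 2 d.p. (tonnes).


Load per axle = total weight / number of axles
Load = 90.2 / 8
Load = 11.28 tonnes

11.28


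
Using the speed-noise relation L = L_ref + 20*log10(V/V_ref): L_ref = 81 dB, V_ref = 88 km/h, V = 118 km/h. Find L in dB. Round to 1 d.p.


V/V_ref = 118 / 88 = 1.340909
log10(1.340909) = 0.127399
20 * 0.127399 = 2.548
L = 81 + 2.548 = 83.5 dB

83.5


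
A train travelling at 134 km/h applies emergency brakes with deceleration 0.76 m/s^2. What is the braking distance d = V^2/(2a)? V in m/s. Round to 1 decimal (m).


Convert speed: V = 134 / 3.6 = 37.2222 m/s
V^2 = 1385.4938
d = 1385.4938 / (2 * 0.76)
d = 1385.4938 / 1.52
d = 911.5 m

911.5


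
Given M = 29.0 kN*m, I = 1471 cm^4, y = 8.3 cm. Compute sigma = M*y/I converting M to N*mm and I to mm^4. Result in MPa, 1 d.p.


Convert units:
M = 29.0 kN*m = 29000000 N*mm
y = 8.3 cm = 83 mm
I = 1471 cm^4 = 14710000 mm^4
sigma = 29000000 * 83 / 14710000
sigma = 163.6 MPa

163.6


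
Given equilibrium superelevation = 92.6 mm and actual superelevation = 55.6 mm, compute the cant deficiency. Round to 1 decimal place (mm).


Cant deficiency = equilibrium cant - actual cant
CD = 92.6 - 55.6
CD = 37.0 mm

37.0


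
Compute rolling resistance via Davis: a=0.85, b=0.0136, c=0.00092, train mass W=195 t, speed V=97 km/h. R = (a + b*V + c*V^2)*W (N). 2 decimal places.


b*V = 0.0136 * 97 = 1.3192
c*V^2 = 0.00092 * 9409 = 8.65628
R_per_t = 0.85 + 1.3192 + 8.65628 = 10.82548 N/t
R_total = 10.82548 * 195 = 2110.97 N

2110.97


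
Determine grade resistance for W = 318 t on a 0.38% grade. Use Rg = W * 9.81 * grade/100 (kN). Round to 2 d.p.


Rg = W * 9.81 * grade / 100
Rg = 318 * 9.81 * 0.38 / 100
Rg = 3119.58 * 0.0038
Rg = 11.85 kN

11.85


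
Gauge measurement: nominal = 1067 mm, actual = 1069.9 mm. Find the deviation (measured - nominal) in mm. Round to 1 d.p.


Deviation = measured - nominal
Deviation = 1069.9 - 1067
Deviation = 2.9 mm

2.9


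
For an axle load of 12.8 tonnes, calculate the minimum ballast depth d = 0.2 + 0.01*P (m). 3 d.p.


d = 0.2 + 0.01 * 12.8
d = 0.2 + 0.128
d = 0.328 m

0.328


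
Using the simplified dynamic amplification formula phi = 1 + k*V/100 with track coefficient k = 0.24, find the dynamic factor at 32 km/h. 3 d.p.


phi = 1 + k * V / 100
phi = 1 + 0.24 * 32 / 100
phi = 1 + 0.0768
phi = 1.077

1.077


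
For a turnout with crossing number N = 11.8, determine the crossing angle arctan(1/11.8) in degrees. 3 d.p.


1/N = 1/11.8 = 0.084746
angle = arctan(0.084746) = 0.084544 rad
angle = 0.084544 * 180/pi = 4.844 degrees

4.844


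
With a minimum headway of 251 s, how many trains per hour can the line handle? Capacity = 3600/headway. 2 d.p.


Capacity = 3600 / headway
Capacity = 3600 / 251
Capacity = 14.34 trains/hour

14.34


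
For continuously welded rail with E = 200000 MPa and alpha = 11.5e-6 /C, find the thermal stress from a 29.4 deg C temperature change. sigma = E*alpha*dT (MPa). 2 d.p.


sigma = E * alpha * dT
sigma = 200000 * 11.5e-6 * 29.4
sigma = 2.3 * 29.4
sigma = 67.62 MPa

67.62


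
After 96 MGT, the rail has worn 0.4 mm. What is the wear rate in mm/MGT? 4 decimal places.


Wear rate = total wear / cumulative tonnage
Rate = 0.4 / 96
Rate = 0.0042 mm/MGT

0.0042


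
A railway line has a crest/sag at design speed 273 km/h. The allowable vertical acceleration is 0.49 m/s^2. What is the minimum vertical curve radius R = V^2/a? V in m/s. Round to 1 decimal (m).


Convert speed: V = 273 / 3.6 = 75.8333 m/s
V^2 = 5750.6944 m^2/s^2
R_v = 5750.6944 / 0.49
R_v = 11736.1 m

11736.1


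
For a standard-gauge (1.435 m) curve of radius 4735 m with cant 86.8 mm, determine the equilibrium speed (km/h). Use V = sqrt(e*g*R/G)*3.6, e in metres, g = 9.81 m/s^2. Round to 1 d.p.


Convert cant: e = 86.8 mm = 0.0868 m
V_ms = sqrt(0.0868 * 9.81 * 4735 / 1.435)
V_ms = sqrt(2809.679707) = 53.0064 m/s
V = 53.0064 * 3.6 = 190.8 km/h

190.8


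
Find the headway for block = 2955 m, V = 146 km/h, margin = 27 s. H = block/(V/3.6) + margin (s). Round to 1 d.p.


V = 146 / 3.6 = 40.5556 m/s
Block traversal time = 2955 / 40.5556 = 72.863 s
Headway = 72.863 + 27
Headway = 99.9 s

99.9


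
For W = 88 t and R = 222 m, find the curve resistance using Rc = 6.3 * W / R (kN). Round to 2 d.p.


Rc = 6.3 * W / R
Rc = 6.3 * 88 / 222
Rc = 554.4 / 222
Rc = 2.50 kN

2.50


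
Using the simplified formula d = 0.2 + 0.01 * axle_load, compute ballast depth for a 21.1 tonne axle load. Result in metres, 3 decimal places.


d = 0.2 + 0.01 * 21.1
d = 0.2 + 0.211
d = 0.411 m

0.411


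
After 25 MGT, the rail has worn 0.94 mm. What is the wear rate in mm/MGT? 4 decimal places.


Wear rate = total wear / cumulative tonnage
Rate = 0.94 / 25
Rate = 0.0376 mm/MGT

0.0376


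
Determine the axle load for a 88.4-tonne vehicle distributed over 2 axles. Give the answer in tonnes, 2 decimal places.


Load per axle = total weight / number of axles
Load = 88.4 / 2
Load = 44.20 tonnes

44.20


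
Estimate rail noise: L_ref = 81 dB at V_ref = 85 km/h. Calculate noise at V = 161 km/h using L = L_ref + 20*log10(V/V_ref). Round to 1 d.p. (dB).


V/V_ref = 161 / 85 = 1.894118
log10(1.894118) = 0.277407
20 * 0.277407 = 5.5481
L = 81 + 5.5481 = 86.5 dB

86.5


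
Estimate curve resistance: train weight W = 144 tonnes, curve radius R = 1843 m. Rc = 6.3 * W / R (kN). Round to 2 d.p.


Rc = 6.3 * W / R
Rc = 6.3 * 144 / 1843
Rc = 907.2 / 1843
Rc = 0.49 kN

0.49


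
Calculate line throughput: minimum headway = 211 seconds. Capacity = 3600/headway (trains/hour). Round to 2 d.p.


Capacity = 3600 / headway
Capacity = 3600 / 211
Capacity = 17.06 trains/hour

17.06


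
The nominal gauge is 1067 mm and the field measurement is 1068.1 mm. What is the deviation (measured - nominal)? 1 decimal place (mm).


Deviation = measured - nominal
Deviation = 1068.1 - 1067
Deviation = 1.1 mm

1.1


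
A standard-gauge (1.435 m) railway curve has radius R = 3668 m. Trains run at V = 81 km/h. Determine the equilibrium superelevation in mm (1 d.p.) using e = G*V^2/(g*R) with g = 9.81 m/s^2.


Convert speed: V = 81 / 3.6 = 22.5 m/s
Apply formula: e = 1.435 * 22.5^2 / (9.81 * 3668)
e = 1.435 * 506.25 / 35983.08
e = 0.020189 m = 20.2 mm

20.2


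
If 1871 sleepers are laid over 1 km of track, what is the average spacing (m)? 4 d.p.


Spacing = 1000 m / number of sleepers
Spacing = 1000 / 1871
Spacing = 0.5345 m

0.5345


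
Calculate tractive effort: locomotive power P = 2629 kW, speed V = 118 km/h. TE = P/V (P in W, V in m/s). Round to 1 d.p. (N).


Convert: P = 2629 kW = 2629000 W
V = 118 / 3.6 = 32.7778 m/s
TE = 2629000 / 32.7778
TE = 80206.8 N

80206.8


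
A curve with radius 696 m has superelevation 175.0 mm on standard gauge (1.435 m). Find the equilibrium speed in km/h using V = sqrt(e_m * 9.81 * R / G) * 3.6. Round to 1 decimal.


Convert cant: e = 175.0 mm = 0.1750 m
V_ms = sqrt(0.1750 * 9.81 * 696 / 1.435)
V_ms = sqrt(832.653659) = 28.8557 m/s
V = 28.8557 * 3.6 = 103.9 km/h

103.9


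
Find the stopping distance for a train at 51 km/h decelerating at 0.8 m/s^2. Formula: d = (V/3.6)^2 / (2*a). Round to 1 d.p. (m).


Convert speed: V = 51 / 3.6 = 14.1667 m/s
V^2 = 200.6944
d = 200.6944 / (2 * 0.8)
d = 200.6944 / 1.6
d = 125.4 m

125.4


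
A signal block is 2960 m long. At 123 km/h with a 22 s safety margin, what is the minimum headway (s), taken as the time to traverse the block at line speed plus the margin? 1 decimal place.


V = 123 / 3.6 = 34.1667 m/s
Block traversal time = 2960 / 34.1667 = 86.6341 s
Headway = 86.6341 + 22
Headway = 108.6 s

108.6


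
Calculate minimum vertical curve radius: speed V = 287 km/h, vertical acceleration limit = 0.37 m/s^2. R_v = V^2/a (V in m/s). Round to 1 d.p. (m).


Convert speed: V = 287 / 3.6 = 79.7222 m/s
V^2 = 6355.6327 m^2/s^2
R_v = 6355.6327 / 0.37
R_v = 17177.4 m

17177.4


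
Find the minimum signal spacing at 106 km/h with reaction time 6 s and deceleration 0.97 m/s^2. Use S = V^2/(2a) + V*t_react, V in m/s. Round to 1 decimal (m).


V = 106 / 3.6 = 29.4444 m/s
Braking distance = 29.4444^2 / (2*0.97) = 446.8945 m
Sighting distance = 29.4444 * 6 = 176.6667 m
S = 446.8945 + 176.6667 = 623.6 m

623.6


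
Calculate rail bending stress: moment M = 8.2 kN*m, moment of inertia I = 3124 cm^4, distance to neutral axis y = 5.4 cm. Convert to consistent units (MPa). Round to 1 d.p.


Convert units:
M = 8.2 kN*m = 8200000 N*mm
y = 5.4 cm = 54 mm
I = 3124 cm^4 = 31240000 mm^4
sigma = 8200000 * 54 / 31240000
sigma = 14.2 MPa

14.2


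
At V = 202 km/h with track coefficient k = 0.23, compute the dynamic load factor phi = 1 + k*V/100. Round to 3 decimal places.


phi = 1 + k * V / 100
phi = 1 + 0.23 * 202 / 100
phi = 1 + 0.4646
phi = 1.465

1.465


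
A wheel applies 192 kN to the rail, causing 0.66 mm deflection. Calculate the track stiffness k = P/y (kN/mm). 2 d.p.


Track stiffness k = P / y
k = 192 / 0.66
k = 290.91 kN/mm

290.91


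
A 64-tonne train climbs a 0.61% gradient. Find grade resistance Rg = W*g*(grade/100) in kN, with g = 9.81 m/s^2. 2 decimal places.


Rg = W * 9.81 * grade / 100
Rg = 64 * 9.81 * 0.61 / 100
Rg = 627.84 * 0.0061
Rg = 3.83 kN

3.83


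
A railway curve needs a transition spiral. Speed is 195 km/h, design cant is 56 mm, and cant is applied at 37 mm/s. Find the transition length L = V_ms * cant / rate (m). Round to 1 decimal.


Convert speed: V = 195 / 3.6 = 54.1667 m/s
L = 54.1667 * 56 / 37
L = 3033.3333 / 37
L = 82.0 m

82.0


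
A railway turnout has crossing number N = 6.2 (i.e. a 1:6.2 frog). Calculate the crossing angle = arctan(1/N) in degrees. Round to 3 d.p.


1/N = 1/6.2 = 0.16129
angle = arctan(0.16129) = 0.159913 rad
angle = 0.159913 * 180/pi = 9.162 degrees

9.162


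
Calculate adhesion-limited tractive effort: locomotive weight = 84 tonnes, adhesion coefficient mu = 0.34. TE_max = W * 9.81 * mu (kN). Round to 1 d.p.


TE_max = W * g * mu
TE_max = 84 * 9.81 * 0.34
TE_max = 824.04 * 0.34
TE_max = 280.2 kN

280.2


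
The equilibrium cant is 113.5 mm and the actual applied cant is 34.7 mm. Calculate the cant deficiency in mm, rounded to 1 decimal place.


Cant deficiency = equilibrium cant - actual cant
CD = 113.5 - 34.7
CD = 78.8 mm

78.8


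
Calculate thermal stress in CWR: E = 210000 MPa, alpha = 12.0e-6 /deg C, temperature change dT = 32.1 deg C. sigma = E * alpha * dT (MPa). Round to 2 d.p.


sigma = E * alpha * dT
sigma = 210000 * 12.0e-6 * 32.1
sigma = 2.52 * 32.1
sigma = 80.89 MPa

80.89


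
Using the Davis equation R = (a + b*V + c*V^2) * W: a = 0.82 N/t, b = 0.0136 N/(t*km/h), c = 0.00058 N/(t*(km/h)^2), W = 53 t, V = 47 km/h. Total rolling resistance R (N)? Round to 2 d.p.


b*V = 0.0136 * 47 = 0.6392
c*V^2 = 0.00058 * 2209 = 1.28122
R_per_t = 0.82 + 0.6392 + 1.28122 = 2.74042 N/t
R_total = 2.74042 * 53 = 145.24 N

145.24


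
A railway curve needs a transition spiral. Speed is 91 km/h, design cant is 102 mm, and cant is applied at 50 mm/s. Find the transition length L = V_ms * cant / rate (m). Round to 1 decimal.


Convert speed: V = 91 / 3.6 = 25.2778 m/s
L = 25.2778 * 102 / 50
L = 2578.3333 / 50
L = 51.6 m

51.6


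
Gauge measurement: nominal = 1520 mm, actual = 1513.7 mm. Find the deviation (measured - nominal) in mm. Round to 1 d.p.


Deviation = measured - nominal
Deviation = 1513.7 - 1520
Deviation = -6.3 mm

-6.3


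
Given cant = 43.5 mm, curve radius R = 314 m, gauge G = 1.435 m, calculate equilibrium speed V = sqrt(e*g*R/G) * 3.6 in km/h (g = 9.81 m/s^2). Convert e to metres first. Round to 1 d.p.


Convert cant: e = 43.5 mm = 0.0435 m
V_ms = sqrt(0.0435 * 9.81 * 314 / 1.435)
V_ms = sqrt(93.37616) = 9.6631 m/s
V = 9.6631 * 3.6 = 34.8 km/h

34.8


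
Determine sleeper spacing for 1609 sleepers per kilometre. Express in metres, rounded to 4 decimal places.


Spacing = 1000 m / number of sleepers
Spacing = 1000 / 1609
Spacing = 0.6215 m

0.6215


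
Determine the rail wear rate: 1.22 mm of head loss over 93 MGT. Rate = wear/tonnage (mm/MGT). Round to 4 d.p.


Wear rate = total wear / cumulative tonnage
Rate = 1.22 / 93
Rate = 0.0131 mm/MGT

0.0131


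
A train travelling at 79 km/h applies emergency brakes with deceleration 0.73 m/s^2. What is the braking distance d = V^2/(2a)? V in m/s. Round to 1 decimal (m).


Convert speed: V = 79 / 3.6 = 21.9444 m/s
V^2 = 481.5586
d = 481.5586 / (2 * 0.73)
d = 481.5586 / 1.46
d = 329.8 m

329.8


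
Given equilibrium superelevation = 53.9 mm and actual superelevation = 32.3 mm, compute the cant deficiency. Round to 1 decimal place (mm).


Cant deficiency = equilibrium cant - actual cant
CD = 53.9 - 32.3
CD = 21.6 mm

21.6


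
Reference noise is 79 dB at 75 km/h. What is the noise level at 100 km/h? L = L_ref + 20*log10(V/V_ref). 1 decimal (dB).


V/V_ref = 100 / 75 = 1.333333
log10(1.333333) = 0.124939
20 * 0.124939 = 2.4988
L = 79 + 2.4988 = 81.5 dB

81.5


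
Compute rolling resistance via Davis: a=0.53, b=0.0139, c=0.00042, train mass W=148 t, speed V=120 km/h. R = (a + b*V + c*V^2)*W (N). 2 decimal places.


b*V = 0.0139 * 120 = 1.668
c*V^2 = 0.00042 * 14400 = 6.048
R_per_t = 0.53 + 1.668 + 6.048 = 8.246 N/t
R_total = 8.246 * 148 = 1220.41 N

1220.41


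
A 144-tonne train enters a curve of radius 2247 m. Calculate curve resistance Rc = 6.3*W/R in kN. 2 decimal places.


Rc = 6.3 * W / R
Rc = 6.3 * 144 / 2247
Rc = 907.2 / 2247
Rc = 0.40 kN

0.40


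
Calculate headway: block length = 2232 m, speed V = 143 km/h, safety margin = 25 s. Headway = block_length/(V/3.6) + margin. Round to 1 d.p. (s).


V = 143 / 3.6 = 39.7222 m/s
Block traversal time = 2232 / 39.7222 = 56.1902 s
Headway = 56.1902 + 25
Headway = 81.2 s

81.2


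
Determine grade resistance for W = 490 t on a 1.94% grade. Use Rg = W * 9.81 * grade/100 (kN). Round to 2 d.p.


Rg = W * 9.81 * grade / 100
Rg = 490 * 9.81 * 1.94 / 100
Rg = 4806.9 * 0.0194
Rg = 93.25 kN

93.25


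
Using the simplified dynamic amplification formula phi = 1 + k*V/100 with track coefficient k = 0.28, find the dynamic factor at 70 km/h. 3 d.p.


phi = 1 + k * V / 100
phi = 1 + 0.28 * 70 / 100
phi = 1 + 0.196
phi = 1.196

1.196


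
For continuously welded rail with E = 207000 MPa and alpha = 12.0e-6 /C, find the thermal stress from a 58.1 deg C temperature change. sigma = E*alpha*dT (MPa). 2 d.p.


sigma = E * alpha * dT
sigma = 207000 * 12.0e-6 * 58.1
sigma = 2.484 * 58.1
sigma = 144.32 MPa

144.32


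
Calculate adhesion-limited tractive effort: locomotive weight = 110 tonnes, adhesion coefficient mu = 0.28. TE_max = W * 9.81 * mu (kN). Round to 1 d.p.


TE_max = W * g * mu
TE_max = 110 * 9.81 * 0.28
TE_max = 1079.1 * 0.28
TE_max = 302.1 kN

302.1


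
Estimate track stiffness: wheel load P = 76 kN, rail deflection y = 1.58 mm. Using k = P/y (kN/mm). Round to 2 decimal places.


Track stiffness k = P / y
k = 76 / 1.58
k = 48.10 kN/mm

48.10


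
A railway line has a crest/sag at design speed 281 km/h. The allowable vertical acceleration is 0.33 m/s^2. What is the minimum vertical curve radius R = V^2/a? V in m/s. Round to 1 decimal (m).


Convert speed: V = 281 / 3.6 = 78.0556 m/s
V^2 = 6092.6698 m^2/s^2
R_v = 6092.6698 / 0.33
R_v = 18462.6 m

18462.6


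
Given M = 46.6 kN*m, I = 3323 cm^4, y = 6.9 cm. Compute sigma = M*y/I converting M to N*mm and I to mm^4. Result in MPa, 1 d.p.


Convert units:
M = 46.6 kN*m = 46600000 N*mm
y = 6.9 cm = 69 mm
I = 3323 cm^4 = 33230000 mm^4
sigma = 46600000 * 69 / 33230000
sigma = 96.8 MPa

96.8


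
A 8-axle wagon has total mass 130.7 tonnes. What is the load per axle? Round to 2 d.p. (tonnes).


Load per axle = total weight / number of axles
Load = 130.7 / 8
Load = 16.34 tonnes

16.34


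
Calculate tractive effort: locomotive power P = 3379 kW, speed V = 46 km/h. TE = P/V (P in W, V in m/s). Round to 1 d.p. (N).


Convert: P = 3379 kW = 3379000 W
V = 46 / 3.6 = 12.7778 m/s
TE = 3379000 / 12.7778
TE = 264443.5 N

264443.5


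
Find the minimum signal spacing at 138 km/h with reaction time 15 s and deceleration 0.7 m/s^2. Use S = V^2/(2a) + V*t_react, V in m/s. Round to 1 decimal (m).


V = 138 / 3.6 = 38.3333 m/s
Braking distance = 38.3333^2 / (2*0.7) = 1049.6032 m
Sighting distance = 38.3333 * 15 = 575.0 m
S = 1049.6032 + 575.0 = 1624.6 m

1624.6


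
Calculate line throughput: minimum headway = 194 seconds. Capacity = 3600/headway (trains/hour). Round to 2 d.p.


Capacity = 3600 / headway
Capacity = 3600 / 194
Capacity = 18.56 trains/hour

18.56


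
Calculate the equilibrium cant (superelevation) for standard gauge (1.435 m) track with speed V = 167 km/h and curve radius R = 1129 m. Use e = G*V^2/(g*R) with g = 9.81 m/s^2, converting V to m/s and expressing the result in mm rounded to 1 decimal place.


Convert speed: V = 167 / 3.6 = 46.3889 m/s
Apply formula: e = 1.435 * 46.3889^2 / (9.81 * 1129)
e = 1.435 * 2151.929 / 11075.49
e = 0.278815 m = 278.8 mm

278.8


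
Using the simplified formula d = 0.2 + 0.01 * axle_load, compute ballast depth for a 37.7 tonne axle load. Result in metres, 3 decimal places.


d = 0.2 + 0.01 * 37.7
d = 0.2 + 0.377
d = 0.577 m

0.577


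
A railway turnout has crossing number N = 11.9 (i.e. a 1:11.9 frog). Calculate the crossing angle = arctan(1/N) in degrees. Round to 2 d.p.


1/N = 1/11.9 = 0.084034
angle = arctan(0.084034) = 0.083837 rad
angle = 0.083837 * 180/pi = 4.80 degrees

4.80


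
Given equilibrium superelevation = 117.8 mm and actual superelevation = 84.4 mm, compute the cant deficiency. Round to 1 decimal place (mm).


Cant deficiency = equilibrium cant - actual cant
CD = 117.8 - 84.4
CD = 33.4 mm

33.4


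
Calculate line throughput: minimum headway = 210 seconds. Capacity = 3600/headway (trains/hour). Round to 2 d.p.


Capacity = 3600 / headway
Capacity = 3600 / 210
Capacity = 17.14 trains/hour

17.14


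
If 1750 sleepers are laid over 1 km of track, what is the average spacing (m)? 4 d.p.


Spacing = 1000 m / number of sleepers
Spacing = 1000 / 1750
Spacing = 0.5714 m

0.5714


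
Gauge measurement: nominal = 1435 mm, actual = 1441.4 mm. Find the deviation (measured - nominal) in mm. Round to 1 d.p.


Deviation = measured - nominal
Deviation = 1441.4 - 1435
Deviation = 6.4 mm

6.4


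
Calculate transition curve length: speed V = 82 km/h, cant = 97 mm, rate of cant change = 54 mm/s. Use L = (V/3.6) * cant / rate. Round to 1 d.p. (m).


Convert speed: V = 82 / 3.6 = 22.7778 m/s
L = 22.7778 * 97 / 54
L = 2209.4444 / 54
L = 40.9 m

40.9


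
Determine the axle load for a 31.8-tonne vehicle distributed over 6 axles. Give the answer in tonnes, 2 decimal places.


Load per axle = total weight / number of axles
Load = 31.8 / 6
Load = 5.30 tonnes

5.30


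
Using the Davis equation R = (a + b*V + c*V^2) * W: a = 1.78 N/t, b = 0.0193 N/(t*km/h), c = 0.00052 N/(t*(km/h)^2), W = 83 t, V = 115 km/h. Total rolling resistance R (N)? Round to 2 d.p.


b*V = 0.0193 * 115 = 2.2195
c*V^2 = 0.00052 * 13225 = 6.877
R_per_t = 1.78 + 2.2195 + 6.877 = 10.8765 N/t
R_total = 10.8765 * 83 = 902.75 N

902.75


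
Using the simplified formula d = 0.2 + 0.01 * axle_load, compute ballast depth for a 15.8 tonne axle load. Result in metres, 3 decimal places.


d = 0.2 + 0.01 * 15.8
d = 0.2 + 0.158
d = 0.358 m

0.358


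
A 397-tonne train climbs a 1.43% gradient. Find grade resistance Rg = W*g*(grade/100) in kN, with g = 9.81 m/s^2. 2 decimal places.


Rg = W * 9.81 * grade / 100
Rg = 397 * 9.81 * 1.43 / 100
Rg = 3894.57 * 0.0143
Rg = 55.69 kN

55.69


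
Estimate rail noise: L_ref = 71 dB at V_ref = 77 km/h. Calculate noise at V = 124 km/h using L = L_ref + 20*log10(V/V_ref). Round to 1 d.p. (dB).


V/V_ref = 124 / 77 = 1.61039
log10(1.61039) = 0.206931
20 * 0.206931 = 4.1386
L = 71 + 4.1386 = 75.1 dB

75.1


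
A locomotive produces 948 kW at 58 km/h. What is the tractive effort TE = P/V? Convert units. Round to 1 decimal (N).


Convert: P = 948 kW = 948000 W
V = 58 / 3.6 = 16.1111 m/s
TE = 948000 / 16.1111
TE = 58841.4 N

58841.4


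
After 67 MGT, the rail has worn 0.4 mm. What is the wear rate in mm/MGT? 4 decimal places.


Wear rate = total wear / cumulative tonnage
Rate = 0.4 / 67
Rate = 0.0060 mm/MGT

0.0060


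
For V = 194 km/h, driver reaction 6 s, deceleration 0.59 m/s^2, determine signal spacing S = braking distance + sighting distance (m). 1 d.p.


V = 194 / 3.6 = 53.8889 m/s
Braking distance = 53.8889^2 / (2*0.59) = 2461.0274 m
Sighting distance = 53.8889 * 6 = 323.3333 m
S = 2461.0274 + 323.3333 = 2784.4 m

2784.4


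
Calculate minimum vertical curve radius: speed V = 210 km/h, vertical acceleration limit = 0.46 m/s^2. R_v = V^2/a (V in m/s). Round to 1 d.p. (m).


Convert speed: V = 210 / 3.6 = 58.3333 m/s
V^2 = 3402.7778 m^2/s^2
R_v = 3402.7778 / 0.46
R_v = 7397.3 m

7397.3


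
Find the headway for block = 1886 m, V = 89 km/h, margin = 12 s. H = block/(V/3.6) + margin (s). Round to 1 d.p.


V = 89 / 3.6 = 24.7222 m/s
Block traversal time = 1886 / 24.7222 = 76.2876 s
Headway = 76.2876 + 12
Headway = 88.3 s

88.3


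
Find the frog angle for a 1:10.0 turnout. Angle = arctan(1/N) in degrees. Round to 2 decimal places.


1/N = 1/10.0 = 0.1
angle = arctan(0.1) = 0.099669 rad
angle = 0.099669 * 180/pi = 5.71 degrees

5.71


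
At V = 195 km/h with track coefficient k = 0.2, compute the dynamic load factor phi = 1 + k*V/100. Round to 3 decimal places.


phi = 1 + k * V / 100
phi = 1 + 0.2 * 195 / 100
phi = 1 + 0.39
phi = 1.390

1.390


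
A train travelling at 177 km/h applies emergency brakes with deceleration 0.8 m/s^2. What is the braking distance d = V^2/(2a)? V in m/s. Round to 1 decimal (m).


Convert speed: V = 177 / 3.6 = 49.1667 m/s
V^2 = 2417.3611
d = 2417.3611 / (2 * 0.8)
d = 2417.3611 / 1.6
d = 1510.9 m

1510.9


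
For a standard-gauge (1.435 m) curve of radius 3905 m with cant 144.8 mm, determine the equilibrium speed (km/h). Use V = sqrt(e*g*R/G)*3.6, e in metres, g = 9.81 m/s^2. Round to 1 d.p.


Convert cant: e = 144.8 mm = 0.1448 m
V_ms = sqrt(0.1448 * 9.81 * 3905 / 1.435)
V_ms = sqrt(3865.509157) = 62.1732 m/s
V = 62.1732 * 3.6 = 223.8 km/h

223.8


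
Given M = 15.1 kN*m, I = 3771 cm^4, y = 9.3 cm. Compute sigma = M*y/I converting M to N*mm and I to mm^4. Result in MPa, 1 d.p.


Convert units:
M = 15.1 kN*m = 15100000 N*mm
y = 9.3 cm = 93 mm
I = 3771 cm^4 = 37710000 mm^4
sigma = 15100000 * 93 / 37710000
sigma = 37.2 MPa

37.2


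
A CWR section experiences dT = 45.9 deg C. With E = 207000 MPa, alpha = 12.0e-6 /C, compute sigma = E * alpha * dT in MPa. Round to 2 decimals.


sigma = E * alpha * dT
sigma = 207000 * 12.0e-6 * 45.9
sigma = 2.484 * 45.9
sigma = 114.02 MPa

114.02


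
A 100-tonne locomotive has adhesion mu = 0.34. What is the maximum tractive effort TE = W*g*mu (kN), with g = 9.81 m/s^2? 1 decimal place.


TE_max = W * g * mu
TE_max = 100 * 9.81 * 0.34
TE_max = 981.0 * 0.34
TE_max = 333.5 kN

333.5


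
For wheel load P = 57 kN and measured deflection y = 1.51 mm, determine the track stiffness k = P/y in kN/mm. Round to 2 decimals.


Track stiffness k = P / y
k = 57 / 1.51
k = 37.75 kN/mm

37.75


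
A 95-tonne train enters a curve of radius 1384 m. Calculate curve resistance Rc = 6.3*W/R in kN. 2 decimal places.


Rc = 6.3 * W / R
Rc = 6.3 * 95 / 1384
Rc = 598.5 / 1384
Rc = 0.43 kN

0.43


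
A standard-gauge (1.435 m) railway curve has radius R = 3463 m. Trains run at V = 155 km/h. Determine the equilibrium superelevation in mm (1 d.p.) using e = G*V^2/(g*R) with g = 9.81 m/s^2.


Convert speed: V = 155 / 3.6 = 43.0556 m/s
Apply formula: e = 1.435 * 43.0556^2 / (9.81 * 3463)
e = 1.435 * 1853.7809 / 33972.03
e = 0.078305 m = 78.3 mm

78.3


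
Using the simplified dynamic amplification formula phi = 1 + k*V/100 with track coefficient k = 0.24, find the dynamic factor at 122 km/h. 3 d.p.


phi = 1 + k * V / 100
phi = 1 + 0.24 * 122 / 100
phi = 1 + 0.2928
phi = 1.293

1.293


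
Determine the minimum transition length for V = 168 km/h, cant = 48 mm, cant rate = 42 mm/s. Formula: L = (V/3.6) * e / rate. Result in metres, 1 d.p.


Convert speed: V = 168 / 3.6 = 46.6667 m/s
L = 46.6667 * 48 / 42
L = 2240.0 / 42
L = 53.3 m

53.3


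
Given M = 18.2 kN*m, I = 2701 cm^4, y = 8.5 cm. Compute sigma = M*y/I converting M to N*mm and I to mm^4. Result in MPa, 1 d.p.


Convert units:
M = 18.2 kN*m = 18200000 N*mm
y = 8.5 cm = 85 mm
I = 2701 cm^4 = 27010000 mm^4
sigma = 18200000 * 85 / 27010000
sigma = 57.3 MPa

57.3


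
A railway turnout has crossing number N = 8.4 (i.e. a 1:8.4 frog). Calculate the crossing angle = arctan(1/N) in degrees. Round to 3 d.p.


1/N = 1/8.4 = 0.119048
angle = arctan(0.119048) = 0.11849 rad
angle = 0.11849 * 180/pi = 6.789 degrees

6.789


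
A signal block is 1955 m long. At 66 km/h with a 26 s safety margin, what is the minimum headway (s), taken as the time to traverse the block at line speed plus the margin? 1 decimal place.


V = 66 / 3.6 = 18.3333 m/s
Block traversal time = 1955 / 18.3333 = 106.6364 s
Headway = 106.6364 + 26
Headway = 132.6 s

132.6


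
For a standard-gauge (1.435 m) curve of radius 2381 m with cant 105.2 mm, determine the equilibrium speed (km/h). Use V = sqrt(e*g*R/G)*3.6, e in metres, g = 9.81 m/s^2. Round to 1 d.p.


Convert cant: e = 105.2 mm = 0.1052 m
V_ms = sqrt(0.1052 * 9.81 * 2381 / 1.435)
V_ms = sqrt(1712.348831) = 41.3805 m/s
V = 41.3805 * 3.6 = 149.0 km/h

149.0


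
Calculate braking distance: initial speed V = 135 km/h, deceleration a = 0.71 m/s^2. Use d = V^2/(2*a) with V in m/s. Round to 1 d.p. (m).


Convert speed: V = 135 / 3.6 = 37.5 m/s
V^2 = 1406.25
d = 1406.25 / (2 * 0.71)
d = 1406.25 / 1.42
d = 990.3 m

990.3


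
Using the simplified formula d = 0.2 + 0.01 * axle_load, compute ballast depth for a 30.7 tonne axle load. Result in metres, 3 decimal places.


d = 0.2 + 0.01 * 30.7
d = 0.2 + 0.307
d = 0.507 m

0.507


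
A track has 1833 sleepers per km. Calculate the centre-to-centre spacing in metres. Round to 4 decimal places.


Spacing = 1000 m / number of sleepers
Spacing = 1000 / 1833
Spacing = 0.5456 m

0.5456


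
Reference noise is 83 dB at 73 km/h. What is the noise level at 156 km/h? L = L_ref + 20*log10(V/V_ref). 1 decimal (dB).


V/V_ref = 156 / 73 = 2.136986
log10(2.136986) = 0.329802
20 * 0.329802 = 6.596
L = 83 + 6.596 = 89.6 dB

89.6


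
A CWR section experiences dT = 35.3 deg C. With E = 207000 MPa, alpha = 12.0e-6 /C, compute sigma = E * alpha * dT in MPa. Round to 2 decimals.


sigma = E * alpha * dT
sigma = 207000 * 12.0e-6 * 35.3
sigma = 2.484 * 35.3
sigma = 87.69 MPa

87.69


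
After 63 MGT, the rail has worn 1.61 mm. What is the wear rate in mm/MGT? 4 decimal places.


Wear rate = total wear / cumulative tonnage
Rate = 1.61 / 63
Rate = 0.0256 mm/MGT

0.0256


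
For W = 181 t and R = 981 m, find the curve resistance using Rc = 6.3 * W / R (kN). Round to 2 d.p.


Rc = 6.3 * W / R
Rc = 6.3 * 181 / 981
Rc = 1140.3 / 981
Rc = 1.16 kN

1.16


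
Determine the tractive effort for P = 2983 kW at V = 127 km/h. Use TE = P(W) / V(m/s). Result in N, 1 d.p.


Convert: P = 2983 kW = 2983000 W
V = 127 / 3.6 = 35.2778 m/s
TE = 2983000 / 35.2778
TE = 84557.5 N

84557.5


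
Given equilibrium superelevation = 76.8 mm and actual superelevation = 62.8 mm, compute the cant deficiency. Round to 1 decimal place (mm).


Cant deficiency = equilibrium cant - actual cant
CD = 76.8 - 62.8
CD = 14.0 mm

14.0


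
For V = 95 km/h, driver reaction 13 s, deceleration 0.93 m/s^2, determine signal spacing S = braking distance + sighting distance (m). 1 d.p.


V = 95 / 3.6 = 26.3889 m/s
Braking distance = 26.3889^2 / (2*0.93) = 374.3943 m
Sighting distance = 26.3889 * 13 = 343.0556 m
S = 374.3943 + 343.0556 = 717.4 m

717.4


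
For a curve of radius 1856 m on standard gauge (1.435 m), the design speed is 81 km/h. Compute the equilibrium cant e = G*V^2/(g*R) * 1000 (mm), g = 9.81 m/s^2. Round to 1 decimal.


Convert speed: V = 81 / 3.6 = 22.5 m/s
Apply formula: e = 1.435 * 22.5^2 / (9.81 * 1856)
e = 1.435 * 506.25 / 18207.36
e = 0.0399 m = 39.9 mm

39.9


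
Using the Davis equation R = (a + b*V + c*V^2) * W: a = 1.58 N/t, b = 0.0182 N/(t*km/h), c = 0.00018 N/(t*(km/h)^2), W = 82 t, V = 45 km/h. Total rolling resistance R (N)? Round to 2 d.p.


b*V = 0.0182 * 45 = 0.819
c*V^2 = 0.00018 * 2025 = 0.3645
R_per_t = 1.58 + 0.819 + 0.3645 = 2.7635 N/t
R_total = 2.7635 * 82 = 226.61 N

226.61


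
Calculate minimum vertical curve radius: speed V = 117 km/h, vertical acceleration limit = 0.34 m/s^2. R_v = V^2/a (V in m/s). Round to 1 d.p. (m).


Convert speed: V = 117 / 3.6 = 32.5 m/s
V^2 = 1056.25 m^2/s^2
R_v = 1056.25 / 0.34
R_v = 3106.6 m

3106.6


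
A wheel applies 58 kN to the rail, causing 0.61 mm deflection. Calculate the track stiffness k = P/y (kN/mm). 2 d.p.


Track stiffness k = P / y
k = 58 / 0.61
k = 95.08 kN/mm

95.08


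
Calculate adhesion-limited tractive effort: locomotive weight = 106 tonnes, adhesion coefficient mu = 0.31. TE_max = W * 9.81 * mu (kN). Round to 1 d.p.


TE_max = W * g * mu
TE_max = 106 * 9.81 * 0.31
TE_max = 1039.86 * 0.31
TE_max = 322.4 kN

322.4


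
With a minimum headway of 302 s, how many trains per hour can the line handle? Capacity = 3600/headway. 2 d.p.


Capacity = 3600 / headway
Capacity = 3600 / 302
Capacity = 11.92 trains/hour

11.92


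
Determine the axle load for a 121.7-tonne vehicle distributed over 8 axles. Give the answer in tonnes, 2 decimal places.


Load per axle = total weight / number of axles
Load = 121.7 / 8
Load = 15.21 tonnes

15.21


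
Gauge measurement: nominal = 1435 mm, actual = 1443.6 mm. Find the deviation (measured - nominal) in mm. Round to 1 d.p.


Deviation = measured - nominal
Deviation = 1443.6 - 1435
Deviation = 8.6 mm

8.6


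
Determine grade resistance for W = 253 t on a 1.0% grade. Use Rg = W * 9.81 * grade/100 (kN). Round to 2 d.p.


Rg = W * 9.81 * grade / 100
Rg = 253 * 9.81 * 1.0 / 100
Rg = 2481.93 * 0.01
Rg = 24.82 kN

24.82


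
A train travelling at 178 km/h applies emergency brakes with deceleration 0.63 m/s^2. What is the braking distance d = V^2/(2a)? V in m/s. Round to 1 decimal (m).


Convert speed: V = 178 / 3.6 = 49.4444 m/s
V^2 = 2444.7531
d = 2444.7531 / (2 * 0.63)
d = 2444.7531 / 1.26
d = 1940.3 m

1940.3


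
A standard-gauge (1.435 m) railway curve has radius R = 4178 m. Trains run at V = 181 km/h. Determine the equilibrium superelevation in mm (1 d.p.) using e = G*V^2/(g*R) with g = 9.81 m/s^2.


Convert speed: V = 181 / 3.6 = 50.2778 m/s
Apply formula: e = 1.435 * 50.2778^2 / (9.81 * 4178)
e = 1.435 * 2527.8549 / 40986.18
e = 0.088505 m = 88.5 mm

88.5


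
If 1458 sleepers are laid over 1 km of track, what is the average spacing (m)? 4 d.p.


Spacing = 1000 m / number of sleepers
Spacing = 1000 / 1458
Spacing = 0.6859 m

0.6859


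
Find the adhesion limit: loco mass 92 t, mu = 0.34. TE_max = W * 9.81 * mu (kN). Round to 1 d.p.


TE_max = W * g * mu
TE_max = 92 * 9.81 * 0.34
TE_max = 902.52 * 0.34
TE_max = 306.9 kN

306.9
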